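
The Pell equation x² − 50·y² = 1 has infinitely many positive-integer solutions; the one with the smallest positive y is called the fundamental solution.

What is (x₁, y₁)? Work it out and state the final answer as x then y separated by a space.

99 14

√50 = [7; 14, …], period ℓ=1 (odd) → k=1
i=0: a=7 ⇒ p=7, q=1
i=1: a=14 ⇒ p=99, q=14
(x₁, y₁) = (99, 14);  99² − 50·14² = 1 ✓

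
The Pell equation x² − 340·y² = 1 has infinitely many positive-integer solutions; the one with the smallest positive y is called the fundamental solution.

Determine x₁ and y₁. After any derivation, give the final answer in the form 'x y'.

285769 15498

√340 → a₀=18, period (2,3,1,1,1,…,3,2,36); ℓ=14 even so k=13
step 0: (18, 1)  from 18·(1,0) + (0,1)
step 1: (37, 2)  from 2·(18,1) + (1,0)
step 2: (129, 7)  from 3·(37,2) + (18,1)
step 3: (166, 9)  from 1·(129,7) + (37,2)
…
step 5: (461, 25)  from 1·(295,16) + (166,9)
step 6: (756, 41)  from 1·(461,25) + (295,16)
step 7: (6509, 353)  from 8·(756,41) + (461,25)
step 8: (7265, 394)  from 1·(6509,353) + (756,41)
step 9: (13774, 747)  from 1·(7265,394) + (6509,353)
step 10: (21039, 1141)  from 1·(13774,747) + (7265,394)
step 11: (34813, 1888)  from 1·(21039,1141) + (13774,747)
step 12: (125478, 6805)  from 3·(34813,1888) + (21039,1141)
step 13: (285769, 15498)  from 2·(125478,6805) + (34813,1888)
(x₁, y₁) = (285769, 15498);  285769² − 340·15498² = 1 ✓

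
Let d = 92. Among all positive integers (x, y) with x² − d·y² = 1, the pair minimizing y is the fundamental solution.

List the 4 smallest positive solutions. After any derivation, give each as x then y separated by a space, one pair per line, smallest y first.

d=92: √d = [9; 1,1,2,4,2,1,1,18] (ℓ=8, even), read p_7/q_7
a_0=9:  p_0=9·1+0=9,  q_0=9·0+1=1
…
a_2=1:  p_2=1·10+9=19,  q_2=1·1+1=2
…
a_4=4:  p_4=4·48+19=211,  q_4=4·5+2=22
a_5=2:  p_5=2·211+48=470,  q_5=2·22+5=49
a_6=1:  p_6=1·470+211=681,  q_6=1·49+22=71
a_7=1:  p_7=1·681+470=1151,  q_7=1·71+49=120
fundamental: x₁=1151, y₁=120  (since 1324801 − 92·14400 = 1)
(x_2, y_2) = (1151·1151 + 92·120·120, 1151·120 + 120·1151) = (2649601, 276240)
(x_3, y_3) = (1151·2649601 + 92·120·276240, 1151·276240 + 120·2649601) = (6099380351, 635904360)
(x_4, y_4) = (1151·6099380351 + 92·120·635904360, 1151·635904360 + 120·6099380351) = (14040770918401, 1463851560480)

1151 120
2649601 276240
6099380351 635904360
14040770918401 1463851560480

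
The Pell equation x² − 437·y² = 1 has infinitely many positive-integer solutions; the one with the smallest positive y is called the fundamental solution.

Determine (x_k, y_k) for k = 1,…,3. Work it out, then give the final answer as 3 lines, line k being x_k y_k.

[20; 1,9,2,9,1,40] for √437; ℓ=6 ⇒ convergent index 5
i=0: a=20 ⇒ p=20, q=1
…
i=3: a=2 ⇒ p=439, q=21
i=4: a=9 ⇒ p=4160, q=199
i=5: a=1 ⇒ p=4599, q=220
(x₁, y₁) = (4599, 220);  4599² − 437·220² = 1 ✓
(x_2, y_2) = (4599·4599 + 437·220·220, 4599·220 + 220·4599) = (42301601, 2023560)
(x_3, y_3) = (4599·42301601 + 437·220·2023560, 4599·2023560 + 220·42301601) = (389090121399, 18612704660)

4599 220
42301601 2023560
389090121399 18612704660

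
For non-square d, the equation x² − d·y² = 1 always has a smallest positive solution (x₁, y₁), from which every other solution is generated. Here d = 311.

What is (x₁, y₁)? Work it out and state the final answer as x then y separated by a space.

√311 → a₀=17, period (1,1,1,2,1,…,1,1,34); ℓ=16 even so k=15
k=0  a_k=17  p_k/q_k = 17/1
k=1  a_k=1  p_k/q_k = 18/1
k=2  a_k=1  p_k/q_k = 35/2
k=3  a_k=1  p_k/q_k = 53/3
…
k=5  a_k=1  p_k/q_k = 194/11
…
k=7  a_k=3  p_k/q_k = 4109/233
k=8  a_k=17  p_k/q_k = 71158/4035
k=9  a_k=3  p_k/q_k = 217583/12338
k=10  a_k=6  p_k/q_k = 1376656/78063
…
k=12  a_k=2  p_k/q_k = 4565134/258865
k=13  a_k=1  p_k/q_k = 6159373/349266
k=14  a_k=1  p_k/q_k = 10724507/608131
k=15  a_k=1  p_k/q_k = 16883880/957397
(x₁, y₁) = (16883880, 957397);  16883880² − 311·957397² = 1 ✓

16883880 957397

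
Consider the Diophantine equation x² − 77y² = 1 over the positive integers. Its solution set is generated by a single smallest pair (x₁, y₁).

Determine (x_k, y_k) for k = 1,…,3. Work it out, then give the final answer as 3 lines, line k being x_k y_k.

d=77: √d = [8; 1,3,2,3,1,16] (ℓ=6, even), read p_5/q_5
step 0: (8, 1)  from 8·(1,0) + (0,1)
step 1: (9, 1)  from 1·(8,1) + (1,0)
step 2: (35, 4)  from 3·(9,1) + (8,1)
…
step 4: (272, 31)  from 3·(79,9) + (35,4)
step 5: (351, 40)  from 1·(272,31) + (79,9)
fundamental: x₁=351, y₁=40  (since 123201 − 77·1600 = 1)
k=2:  x_2 = 351·351+77·40·40 = 246401,  y_2 = 351·40+40·351 = 28080
k=3:  x_3 = 351·246401+77·40·28080 = 172973151,  y_3 = 351·28080+40·246401 = 19712120

351 40
246401 28080
172973151 19712120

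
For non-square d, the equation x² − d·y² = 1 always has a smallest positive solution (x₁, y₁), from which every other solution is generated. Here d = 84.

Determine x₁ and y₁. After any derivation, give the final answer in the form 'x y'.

55 6

[9; 6,18] for √84; ℓ=2 ⇒ convergent index 1
i=0: a=9 ⇒ p=9, q=1
i=1: a=6 ⇒ p=55, q=6
fundamental: x₁=55, y₁=6  (since 3025 − 84·36 = 1)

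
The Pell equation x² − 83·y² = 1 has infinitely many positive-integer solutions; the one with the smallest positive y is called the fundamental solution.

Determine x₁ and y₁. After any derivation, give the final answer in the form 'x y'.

√83 → a₀=9, period (9,18); ℓ=2 even so k=1
step 0: (9, 1)  from 9·(1,0) + (0,1)
step 1: (82, 9)  from 9·(9,1) + (1,0)
fundamental: x₁=82, y₁=9  (since 6724 − 83·81 = 1)

82 9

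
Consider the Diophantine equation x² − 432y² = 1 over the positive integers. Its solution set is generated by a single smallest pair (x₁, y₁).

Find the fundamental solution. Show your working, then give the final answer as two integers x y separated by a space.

1351 65

[20; 1,3,1,1,1,3,1,40] for √432; ℓ=8 ⇒ convergent index 7
a_0=20:  p_0=20·1+0=20,  q_0=20·0+1=1
…
a_2=3:  p_2=3·21+20=83,  q_2=3·1+1=4
a_3=1:  p_3=1·83+21=104,  q_3=1·4+1=5
a_4=1:  p_4=1·104+83=187,  q_4=1·5+4=9
…
a_6=3:  p_6=3·291+187=1060,  q_6=3·14+9=51
a_7=1:  p_7=1·1060+291=1351,  q_7=1·51+14=65
fundamental: x₁=1351, y₁=65  (since 1825201 − 432·4225 = 1)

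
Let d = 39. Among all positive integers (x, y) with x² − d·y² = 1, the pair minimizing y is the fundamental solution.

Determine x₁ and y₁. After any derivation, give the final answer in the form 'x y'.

d=39: √d = [6; 4,12] (ℓ=2, even), read p_1/q_1
k=0  a_k=6  p_k/q_k = 6/1
k=1  a_k=4  p_k/q_k = 25/4
(x₁, y₁) = (25, 4);  25² − 39·4² = 1 ✓

25 4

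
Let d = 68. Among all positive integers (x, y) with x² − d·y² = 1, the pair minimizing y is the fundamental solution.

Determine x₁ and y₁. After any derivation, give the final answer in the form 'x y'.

√68 → a₀=8, period (4,16); ℓ=2 even so k=1
a_0=8:  p_0=8·1+0=8,  q_0=8·0+1=1
a_1=4:  p_1=4·8+1=33,  q_1=4·1+0=4
fundamental: x₁=33, y₁=4  (since 1089 − 68·16 = 1)

33 4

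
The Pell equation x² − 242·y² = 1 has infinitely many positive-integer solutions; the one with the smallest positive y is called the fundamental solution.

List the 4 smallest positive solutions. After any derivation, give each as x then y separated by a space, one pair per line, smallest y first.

√242 → a₀=15, period (1,1,3,1,14,1,3,1,1,30); ℓ=10 even so k=9
step 0: (15, 1)  from 15·(1,0) + (0,1)
step 1: (16, 1)  from 1·(15,1) + (1,0)
…
step 3: (109, 7)  from 3·(31,2) + (16,1)
step 4: (140, 9)  from 1·(109,7) + (31,2)
step 5: (2069, 133)  from 14·(140,9) + (109,7)
…
step 7: (8696, 559)  from 3·(2209,142) + (2069,133)
step 8: (10905, 701)  from 1·(8696,559) + (2209,142)
step 9: (19601, 1260)  from 1·(10905,701) + (8696,559)
(x₁, y₁) = (19601, 1260);  19601² − 242·1260² = 1 ✓
k=2:  x_2 = 19601·19601+242·1260·1260 = 768398401,  y_2 = 19601·1260+1260·19601 = 49394520
k=3:  x_3 = 19601·768398401+242·1260·49394520 = 30122754096401,  y_3 = 19601·49394520+1260·768398401 = 1936363971780
k=4:  x_4 = 19601·30122754096401+242·1260·1936363971780 = 1180872205318713601,  y_4 = 19601·1936363971780+1260·30122754096401 = 75909340372325040

19601 1260
768398401 49394520
30122754096401 1936363971780
1180872205318713601 75909340372325040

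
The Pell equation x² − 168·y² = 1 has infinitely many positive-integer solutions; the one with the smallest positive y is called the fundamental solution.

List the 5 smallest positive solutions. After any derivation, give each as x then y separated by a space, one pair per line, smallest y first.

[12; 1,24] for √168; ℓ=2 ⇒ convergent index 1
step 0: (12, 1)  from 12·(1,0) + (0,1)
step 1: (13, 1)  from 1·(12,1) + (1,0)
fundamental: x₁=13, y₁=1  (since 169 − 168·1 = 1)
(x_2, y_2) = (13·13 + 168·1·1, 13·1 + 1·13) = (337, 26)
(x_3, y_3) = (13·337 + 168·1·26, 13·26 + 1·337) = (8749, 675)
(x_4, y_4) = (13·8749 + 168·1·675, 13·675 + 1·8749) = (227137, 17524)
(x_5, y_5) = (13·227137 + 168·1·17524, 13·17524 + 1·227137) = (5896813, 454949)

13 1
337 26
8749 675
227137 17524
5896813 454949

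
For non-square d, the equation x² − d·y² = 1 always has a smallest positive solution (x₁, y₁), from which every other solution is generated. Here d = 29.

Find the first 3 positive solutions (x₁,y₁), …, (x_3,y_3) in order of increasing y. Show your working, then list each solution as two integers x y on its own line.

9801 1820
192119201 35675640
3765920568201 699313893460

√29 → a₀=5, period (2,1,1,2,10); ℓ=5 odd so k=9
i=0: a=5 ⇒ p=5, q=1
…
i=2: a=1 ⇒ p=16, q=3
i=3: a=1 ⇒ p=27, q=5
…
i=5: a=10 ⇒ p=727, q=135
i=6: a=2 ⇒ p=1524, q=283
i=7: a=1 ⇒ p=2251, q=418
i=8: a=1 ⇒ p=3775, q=701
i=9: a=2 ⇒ p=9801, q=1820
→ (9801, 1820).  Check: 9801²=96059601, 29·1820²=96059600, difference 1.
(9801+1820√29)^2 = 192119201 + 35675640√29
(9801+1820√29)^3 = 3765920568201 + 699313893460√29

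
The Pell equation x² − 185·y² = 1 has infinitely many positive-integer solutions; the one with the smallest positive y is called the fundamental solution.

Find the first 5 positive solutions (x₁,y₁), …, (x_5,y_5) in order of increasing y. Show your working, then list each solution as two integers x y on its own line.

9249 680
171088001 12578640
3164785833249 232679682040
58542208172352001 4304108745797280
1082913763607381481249 79617403347078403400

[13; 1,1,1,1,26] for √185; ℓ=5 ⇒ convergent index 9
a_0=13:  p_0=13·1+0=13,  q_0=13·0+1=1
a_1=1:  p_1=1·13+1=14,  q_1=1·1+0=1
…
a_6=1:  p_6=1·1809+68=1877,  q_6=1·133+5=138
…
a_8=1:  p_8=1·3686+1877=5563,  q_8=1·271+138=409
a_9=1:  p_9=1·5563+3686=9249,  q_9=1·409+271=680
fundamental: x₁=9249, y₁=680  (since 85544001 − 185·462400 = 1)
(x_2, y_2) = (9249·9249 + 185·680·680, 9249·680 + 680·9249) = (171088001, 12578640)
(x_3, y_3) = (9249·171088001 + 185·680·12578640, 9249·12578640 + 680·171088001) = (3164785833249, 232679682040)
(x_4, y_4) = (9249·3164785833249 + 185·680·232679682040, 9249·232679682040 + 680·3164785833249) = (58542208172352001, 4304108745797280)
(x_5, y_5) = (9249·58542208172352001 + 185·680·4304108745797280, 9249·4304108745797280 + 680·58542208172352001) = (1082913763607381481249, 79617403347078403400)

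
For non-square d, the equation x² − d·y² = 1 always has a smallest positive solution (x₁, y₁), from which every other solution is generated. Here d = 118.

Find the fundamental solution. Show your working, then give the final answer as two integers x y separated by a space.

306917 28254

√118 = [10; 1,6,3,2,10,2,3,6,1,20, …], period ℓ=10 (even) → k=9
a_0=10:  p_0=10·1+0=10,  q_0=10·0+1=1
…
a_2=6:  p_2=6·11+10=76,  q_2=6·1+1=7
a_3=3:  p_3=3·76+11=239,  q_3=3·7+1=22
…
a_6=2:  p_6=2·5779+554=12112,  q_6=2·532+51=1115
…
a_8=6:  p_8=6·42115+12112=264802,  q_8=6·3877+1115=24377
a_9=1:  p_9=1·264802+42115=306917,  q_9=1·24377+3877=28254
fundamental: x₁=306917, y₁=28254  (since 94198044889 − 118·798288516 = 1)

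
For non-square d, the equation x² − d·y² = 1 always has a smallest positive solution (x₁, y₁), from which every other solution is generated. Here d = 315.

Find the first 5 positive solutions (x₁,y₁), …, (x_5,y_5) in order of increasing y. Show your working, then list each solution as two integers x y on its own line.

71 4
10081 568
1431431 80652
203253121 11452016
28860511751 1626105620

d=315: √d = [17; 1,2,1,34] (ℓ=4, even), read p_3/q_3
k=0  a_k=17  p_k/q_k = 17/1
…
k=2  a_k=2  p_k/q_k = 53/3
k=3  a_k=1  p_k/q_k = 71/4
(x₁, y₁) = (71, 4);  71² − 315·4² = 1 ✓
k=2:  x_2 = 71·71+315·4·4 = 10081,  y_2 = 71·4+4·71 = 568
k=3:  x_3 = 71·10081+315·4·568 = 1431431,  y_3 = 71·568+4·10081 = 80652
k=4:  x_4 = 71·1431431+315·4·80652 = 203253121,  y_4 = 71·80652+4·1431431 = 11452016
k=5:  x_5 = 71·203253121+315·4·11452016 = 28860511751,  y_5 = 71·11452016+4·203253121 = 1626105620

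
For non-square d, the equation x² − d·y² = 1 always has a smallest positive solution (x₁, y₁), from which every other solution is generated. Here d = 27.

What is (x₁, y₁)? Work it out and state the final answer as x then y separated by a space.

d=27: √d = [5; 5,10] (ℓ=2, even), read p_1/q_1
i=0: a=5 ⇒ p=5, q=1
i=1: a=5 ⇒ p=26, q=5
fundamental: x₁=26, y₁=5  (since 676 − 27·25 = 1)

26 5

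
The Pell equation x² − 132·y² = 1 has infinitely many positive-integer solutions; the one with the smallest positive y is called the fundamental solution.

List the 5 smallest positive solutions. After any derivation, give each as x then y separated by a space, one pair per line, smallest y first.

√132 = [11; 2,22, …], period ℓ=2 (even) → k=1
k=0  a_k=11  p_k/q_k = 11/1
k=1  a_k=2  p_k/q_k = 23/2
fundamental: x₁=23, y₁=2  (since 529 − 132·4 = 1)
(x_2, y_2) = (23·23 + 132·2·2, 23·2 + 2·23) = (1057, 92)
(x_3, y_3) = (23·1057 + 132·2·92, 23·92 + 2·1057) = (48599, 4230)
(x_4, y_4) = (23·48599 + 132·2·4230, 23·4230 + 2·48599) = (2234497, 194488)
(x_5, y_5) = (23·2234497 + 132·2·194488, 23·194488 + 2·2234497) = (102738263, 8942218)

23 2
1057 92
48599 4230
2234497 194488
102738263 8942218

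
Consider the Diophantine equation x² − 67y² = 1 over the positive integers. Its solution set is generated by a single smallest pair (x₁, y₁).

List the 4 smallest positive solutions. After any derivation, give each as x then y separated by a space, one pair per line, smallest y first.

48842 5967
4771081927 582880428
466058366908226 56938091722785
45526445508292066657 5561940551265649512

√67 = [8; 5,2,1,1,7,1,1,2,5,16, …], period ℓ=10 (even) → k=9
i=0: a=8 ⇒ p=8, q=1
…
i=3: a=1 ⇒ p=131, q=16
…
i=7: a=1 ⇒ p=3577, q=437
i=8: a=2 ⇒ p=9053, q=1106
i=9: a=5 ⇒ p=48842, q=5967
fundamental: x₁=48842, y₁=5967  (since 2385540964 − 67·35605089 = 1)
(x_2, y_2) = (48842·48842 + 67·5967·5967, 48842·5967 + 5967·48842) = (4771081927, 582880428)
(x_3, y_3) = (48842·4771081927 + 67·5967·582880428, 48842·582880428 + 5967·4771081927) = (466058366908226, 56938091722785)
(x_4, y_4) = (48842·466058366908226 + 67·5967·56938091722785, 48842·56938091722785 + 5967·466058366908226) = (45526445508292066657, 5561940551265649512)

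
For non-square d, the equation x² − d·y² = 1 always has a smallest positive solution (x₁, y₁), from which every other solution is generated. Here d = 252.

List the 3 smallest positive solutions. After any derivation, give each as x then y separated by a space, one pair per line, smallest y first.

127 8
32257 2032
8193151 516120

√252 = [15; 1,6,1,30, …], period ℓ=4 (even) → k=3
step 0: (15, 1)  from 15·(1,0) + (0,1)
…
step 2: (111, 7)  from 6·(16,1) + (15,1)
step 3: (127, 8)  from 1·(111,7) + (16,1)
fundamental: x₁=127, y₁=8  (since 16129 − 252·64 = 1)
k=2:  x_2 = 127·127+252·8·8 = 32257,  y_2 = 127·8+8·127 = 2032
k=3:  x_3 = 127·32257+252·8·2032 = 8193151,  y_3 = 127·2032+8·32257 = 516120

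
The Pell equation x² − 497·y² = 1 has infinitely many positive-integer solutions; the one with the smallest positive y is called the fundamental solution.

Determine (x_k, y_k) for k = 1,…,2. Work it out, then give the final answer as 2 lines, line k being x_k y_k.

√497 → a₀=22, period (3,2,2,5,6,5,2,2,3,44); ℓ=10 even so k=9
step 0: (22, 1)  from 22·(1,0) + (0,1)
…
step 6: (65476, 2937)  from 5·(12685,569) + (2051,92)
step 7: (143637, 6443)  from 2·(65476,2937) + (12685,569)
step 8: (352750, 15823)  from 2·(143637,6443) + (65476,2937)
step 9: (1201887, 53912)  from 3·(352750,15823) + (143637,6443)
fundamental: x₁=1201887, y₁=53912  (since 1444532360769 − 497·2906503744 = 1)
k=2:  x_2 = 1201887·1201887+497·53912·53912 = 2889064721537,  y_2 = 1201887·53912+53912·1201887 = 129592263888

1201887 53912
2889064721537 129592263888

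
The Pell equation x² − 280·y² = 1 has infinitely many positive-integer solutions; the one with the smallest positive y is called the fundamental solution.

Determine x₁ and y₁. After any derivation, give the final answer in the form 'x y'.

251 15

[16; 1,2,1,2,1,32] for √280; ℓ=6 ⇒ convergent index 5
k=0  a_k=16  p_k/q_k = 16/1
k=1  a_k=1  p_k/q_k = 17/1
k=2  a_k=2  p_k/q_k = 50/3
…
k=4  a_k=2  p_k/q_k = 184/11
k=5  a_k=1  p_k/q_k = 251/15
(x₁, y₁) = (251, 15);  251² − 280·15² = 1 ✓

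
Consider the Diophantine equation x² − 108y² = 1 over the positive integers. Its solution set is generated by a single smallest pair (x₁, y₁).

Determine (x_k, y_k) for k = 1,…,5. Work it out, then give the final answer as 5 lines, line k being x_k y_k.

[10; 2,1,1,4,1,1,2,20] for √108; ℓ=8 ⇒ convergent index 7
i=0: a=10 ⇒ p=10, q=1
…
i=2: a=1 ⇒ p=31, q=3
…
i=4: a=4 ⇒ p=239, q=23
i=5: a=1 ⇒ p=291, q=28
i=6: a=1 ⇒ p=530, q=51
i=7: a=2 ⇒ p=1351, q=130
→ (1351, 130).  Check: 1351²=1825201, 108·130²=1825200, difference 1.
(1351+130√108)^2 = 3650401 + 351260√108
(1351+130√108)^3 = 9863382151 + 949104390√108
(1351+130√108)^4 = 26650854921601 + 2564479710520√108
(1351+130√108)^5 = 72010600134783751 + 6929223228720650√108

1351 130
3650401 351260
9863382151 949104390
26650854921601 2564479710520
72010600134783751 6929223228720650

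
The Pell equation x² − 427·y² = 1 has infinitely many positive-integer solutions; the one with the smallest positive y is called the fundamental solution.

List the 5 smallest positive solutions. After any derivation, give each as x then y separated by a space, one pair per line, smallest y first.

√427 = [20; 1,1,1,40, …], period ℓ=4 (even) → k=3
i=0: a=20 ⇒ p=20, q=1
i=1: a=1 ⇒ p=21, q=1
i=2: a=1 ⇒ p=41, q=2
i=3: a=1 ⇒ p=62, q=3
fundamental: x₁=62, y₁=3  (since 3844 − 427·9 = 1)
k=2:  x_2 = 62·62+427·3·3 = 7687,  y_2 = 62·3+3·62 = 372
k=3:  x_3 = 62·7687+427·3·372 = 953126,  y_3 = 62·372+3·7687 = 46125
k=4:  x_4 = 62·953126+427·3·46125 = 118179937,  y_4 = 62·46125+3·953126 = 5719128
k=5:  x_5 = 62·118179937+427·3·5719128 = 14653359062,  y_5 = 62·5719128+3·118179937 = 709125747

62 3
7687 372
953126 46125
118179937 5719128
14653359062 709125747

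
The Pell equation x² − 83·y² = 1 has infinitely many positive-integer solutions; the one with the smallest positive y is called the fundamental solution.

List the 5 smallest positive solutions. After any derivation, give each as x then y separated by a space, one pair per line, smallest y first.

82 9
13447 1476
2205226 242055
361643617 39695544
59307347962 6509827161

√83 → a₀=9, period (9,18); ℓ=2 even so k=1
k=0  a_k=9  p_k/q_k = 9/1
k=1  a_k=9  p_k/q_k = 82/9
→ (82, 9).  Check: 82²=6724, 83·9²=6723, difference 1.
n=2: (82,9)∘(82,9) = (82·82+83·9·9, 82·9+9·82) = (13447,1476)
n=3: (13447,1476)∘(82,9) = (82·13447+83·9·1476, 82·1476+9·13447) = (2205226,242055)
n=4: (2205226,242055)∘(82,9) = (82·2205226+83·9·242055, 82·242055+9·2205226) = (361643617,39695544)
n=5: (361643617,39695544)∘(82,9) = (82·361643617+83·9·39695544, 82·39695544+9·361643617) = (59307347962,6509827161)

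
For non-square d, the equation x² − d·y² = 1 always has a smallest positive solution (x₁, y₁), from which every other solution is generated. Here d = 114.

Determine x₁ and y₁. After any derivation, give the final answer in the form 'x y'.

1025 96

√114 → a₀=10, period (1,2,10,2,1,20); ℓ=6 even so k=5
i=0: a=10 ⇒ p=10, q=1
…
i=2: a=2 ⇒ p=32, q=3
i=3: a=10 ⇒ p=331, q=31
i=4: a=2 ⇒ p=694, q=65
i=5: a=1 ⇒ p=1025, q=96
fundamental: x₁=1025, y₁=96  (since 1050625 − 114·9216 = 1)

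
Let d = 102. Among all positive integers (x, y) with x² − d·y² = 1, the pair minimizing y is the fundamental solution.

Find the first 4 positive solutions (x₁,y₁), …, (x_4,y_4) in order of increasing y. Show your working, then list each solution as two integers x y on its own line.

101 10
20401 2020
4120901 408030
832401601 82420040

d=102: √d = [10; 10,20] (ℓ=2, even), read p_1/q_1
i=0: a=10 ⇒ p=10, q=1
i=1: a=10 ⇒ p=101, q=10
(x₁, y₁) = (101, 10);  101² − 102·10² = 1 ✓
k=2:  x_2 = 101·101+102·10·10 = 20401,  y_2 = 101·10+10·101 = 2020
k=3:  x_3 = 101·20401+102·10·2020 = 4120901,  y_3 = 101·2020+10·20401 = 408030
k=4:  x_4 = 101·4120901+102·10·408030 = 832401601,  y_4 = 101·408030+10·4120901 = 82420040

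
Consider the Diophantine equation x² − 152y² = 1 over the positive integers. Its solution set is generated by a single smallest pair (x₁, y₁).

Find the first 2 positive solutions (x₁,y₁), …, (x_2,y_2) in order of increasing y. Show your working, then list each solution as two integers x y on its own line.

√152 = [12; 3,24, …], period ℓ=2 (even) → k=1
i=0: a=12 ⇒ p=12, q=1
i=1: a=3 ⇒ p=37, q=3
(x₁, y₁) = (37, 3);  37² − 152·3² = 1 ✓
(x_2, y_2) = (37·37 + 152·3·3, 37·3 + 3·37) = (2737, 222)

37 3
2737 222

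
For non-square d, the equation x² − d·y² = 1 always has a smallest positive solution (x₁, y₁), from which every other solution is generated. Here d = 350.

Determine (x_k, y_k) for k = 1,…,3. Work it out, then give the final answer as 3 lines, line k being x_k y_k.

√350 = [18; 1,2,2,2,1,36, …], period ℓ=6 (even) → k=5
step 0: (18, 1)  from 18·(1,0) + (0,1)
step 1: (19, 1)  from 1·(18,1) + (1,0)
step 2: (56, 3)  from 2·(19,1) + (18,1)
…
step 4: (318, 17)  from 2·(131,7) + (56,3)
step 5: (449, 24)  from 1·(318,17) + (131,7)
fundamental: x₁=449, y₁=24  (since 201601 − 350·576 = 1)
k=2:  x_2 = 449·449+350·24·24 = 403201,  y_2 = 449·24+24·449 = 21552
k=3:  x_3 = 449·403201+350·24·21552 = 362074049,  y_3 = 449·21552+24·403201 = 19353672

449 24
403201 21552
362074049 19353672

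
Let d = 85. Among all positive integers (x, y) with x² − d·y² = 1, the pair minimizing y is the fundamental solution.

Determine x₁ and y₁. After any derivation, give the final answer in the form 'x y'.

d=85: √d = [9; 4,1,1,4,18] (ℓ=5, odd), read p_9/q_9
a_0=9:  p_0=9·1+0=9,  q_0=9·0+1=1
a_1=4:  p_1=4·9+1=37,  q_1=4·1+0=4
…
a_4=4:  p_4=4·83+46=378,  q_4=4·9+5=41
…
a_6=4:  p_6=4·6887+378=27926,  q_6=4·747+41=3029
…
a_8=1:  p_8=1·34813+27926=62739,  q_8=1·3776+3029=6805
a_9=4:  p_9=4·62739+34813=285769,  q_9=4·6805+3776=30996
fundamental: x₁=285769, y₁=30996  (since 81663921361 − 85·960752016 = 1)

285769 30996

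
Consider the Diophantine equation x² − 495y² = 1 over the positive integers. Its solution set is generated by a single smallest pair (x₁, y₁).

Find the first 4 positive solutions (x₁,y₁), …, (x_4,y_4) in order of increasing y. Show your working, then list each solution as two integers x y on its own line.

89 4
15841 712
2819609 126732
501874561 22557584

[22; 4,44] for √495; ℓ=2 ⇒ convergent index 1
k=0  a_k=22  p_k/q_k = 22/1
k=1  a_k=4  p_k/q_k = 89/4
→ (89, 4).  Check: 89²=7921, 495·4²=7920, difference 1.
(x_2, y_2) = (89·89 + 495·4·4, 89·4 + 4·89) = (15841, 712)
(x_3, y_3) = (89·15841 + 495·4·712, 89·712 + 4·15841) = (2819609, 126732)
(x_4, y_4) = (89·2819609 + 495·4·126732, 89·126732 + 4·2819609) = (501874561, 22557584)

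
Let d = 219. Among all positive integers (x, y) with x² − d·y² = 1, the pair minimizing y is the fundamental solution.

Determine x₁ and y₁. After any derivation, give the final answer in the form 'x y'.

74 5

d=219: √d = [14; 1,3,1,28] (ℓ=4, even), read p_3/q_3
step 0: (14, 1)  from 14·(1,0) + (0,1)
step 1: (15, 1)  from 1·(14,1) + (1,0)
step 2: (59, 4)  from 3·(15,1) + (14,1)
step 3: (74, 5)  from 1·(59,4) + (15,1)
→ (74, 5).  Check: 74²=5476, 219·5²=5475, difference 1.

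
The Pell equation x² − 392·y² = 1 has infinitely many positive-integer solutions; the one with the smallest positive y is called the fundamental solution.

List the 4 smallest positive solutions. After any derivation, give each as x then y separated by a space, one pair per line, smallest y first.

99 5
19601 990
3880899 196015
768398401 38809980

d=392: √d = [19; 1,3,1,38] (ℓ=4, even), read p_3/q_3
i=0: a=19 ⇒ p=19, q=1
i=1: a=1 ⇒ p=20, q=1
i=2: a=3 ⇒ p=79, q=4
i=3: a=1 ⇒ p=99, q=5
fundamental: x₁=99, y₁=5  (since 9801 − 392·25 = 1)
(x_2, y_2) = (99·99 + 392·5·5, 99·5 + 5·99) = (19601, 990)
(x_3, y_3) = (99·19601 + 392·5·990, 99·990 + 5·19601) = (3880899, 196015)
(x_4, y_4) = (99·3880899 + 392·5·196015, 99·196015 + 5·3880899) = (768398401, 38809980)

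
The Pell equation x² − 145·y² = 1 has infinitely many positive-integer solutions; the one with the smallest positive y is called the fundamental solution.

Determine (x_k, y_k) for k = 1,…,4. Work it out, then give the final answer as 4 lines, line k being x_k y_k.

√145 = [12; 24, …], period ℓ=1 (odd) → k=1
i=0: a=12 ⇒ p=12, q=1
i=1: a=24 ⇒ p=289, q=24
→ (289, 24).  Check: 289²=83521, 145·24²=83520, difference 1.
n=2: (289,24)∘(289,24) = (289·289+145·24·24, 289·24+24·289) = (167041,13872)
n=3: (167041,13872)∘(289,24) = (289·167041+145·24·13872, 289·13872+24·167041) = (96549409,8017992)
n=4: (96549409,8017992)∘(289,24) = (289·96549409+145·24·8017992, 289·8017992+24·96549409) = (55805391361,4634385504)

289 24
167041 13872
96549409 8017992
55805391361 4634385504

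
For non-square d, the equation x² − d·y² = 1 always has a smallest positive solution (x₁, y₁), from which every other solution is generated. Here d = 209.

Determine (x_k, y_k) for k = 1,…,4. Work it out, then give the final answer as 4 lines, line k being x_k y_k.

[14; 2,5,3,2,3,5,2,28] for √209; ℓ=8 ⇒ convergent index 7
k=0  a_k=14  p_k/q_k = 14/1
k=1  a_k=2  p_k/q_k = 29/2
k=2  a_k=5  p_k/q_k = 159/11
k=3  a_k=3  p_k/q_k = 506/35
k=4  a_k=2  p_k/q_k = 1171/81
k=5  a_k=3  p_k/q_k = 4019/278
k=6  a_k=5  p_k/q_k = 21266/1471
k=7  a_k=2  p_k/q_k = 46551/3220
fundamental: x₁=46551, y₁=3220  (since 2166995601 − 209·10368400 = 1)
(46551+3220√209)^2 = 4333991201 + 299788440√209
(46551+3220√209)^3 = 403503248748951 + 27910903337660√209
(46551+3220√209)^4 = 37566959460690844801 + 2598560922243032880√209

46551 3220
4333991201 299788440
403503248748951 27910903337660
37566959460690844801 2598560922243032880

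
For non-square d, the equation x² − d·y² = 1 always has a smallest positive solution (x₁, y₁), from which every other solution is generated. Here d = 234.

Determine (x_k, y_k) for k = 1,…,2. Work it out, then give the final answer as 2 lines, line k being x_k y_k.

5201 340
54100801 3536680

√234 = [15; 3,2,1,2,1,2,3,30, …], period ℓ=8 (even) → k=7
step 0: (15, 1)  from 15·(1,0) + (0,1)
step 1: (46, 3)  from 3·(15,1) + (1,0)
…
step 3: (153, 10)  from 1·(107,7) + (46,3)
step 4: (413, 27)  from 2·(153,10) + (107,7)
step 5: (566, 37)  from 1·(413,27) + (153,10)
step 6: (1545, 101)  from 2·(566,37) + (413,27)
step 7: (5201, 340)  from 3·(1545,101) + (566,37)
(x₁, y₁) = (5201, 340);  5201² − 234·340² = 1 ✓
n=2: (5201,340)∘(5201,340) = (5201·5201+234·340·340, 5201·340+340·5201) = (54100801,3536680)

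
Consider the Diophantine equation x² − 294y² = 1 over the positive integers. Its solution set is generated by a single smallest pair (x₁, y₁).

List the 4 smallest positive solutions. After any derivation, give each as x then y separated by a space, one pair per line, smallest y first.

d=294: √d = [17; 6,1,4,1,6,34] (ℓ=6, even), read p_5/q_5
step 0: (17, 1)  from 17·(1,0) + (0,1)
step 1: (103, 6)  from 6·(17,1) + (1,0)
step 2: (120, 7)  from 1·(103,6) + (17,1)
step 3: (583, 34)  from 4·(120,7) + (103,6)
step 4: (703, 41)  from 1·(583,34) + (120,7)
step 5: (4801, 280)  from 6·(703,41) + (583,34)
fundamental: x₁=4801, y₁=280  (since 23049601 − 294·78400 = 1)
k=2:  x_2 = 4801·4801+294·280·280 = 46099201,  y_2 = 4801·280+280·4801 = 2688560
k=3:  x_3 = 4801·46099201+294·280·2688560 = 442644523201,  y_3 = 4801·2688560+280·46099201 = 25815552840
k=4:  x_4 = 4801·442644523201+294·280·25815552840 = 4250272665676801,  y_4 = 4801·25815552840+280·442644523201 = 247880935681120

4801 280
46099201 2688560
442644523201 25815552840
4250272665676801 247880935681120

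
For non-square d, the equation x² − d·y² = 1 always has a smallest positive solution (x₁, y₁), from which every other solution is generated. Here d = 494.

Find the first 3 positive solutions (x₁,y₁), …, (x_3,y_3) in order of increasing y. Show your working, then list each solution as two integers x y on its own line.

73035 3286
10668222449 479986020
1558307253052395 70111557938114

[22; 4,2,2,1,2,1,2,2,4,44] for √494; ℓ=10 ⇒ convergent index 9
step 0: (22, 1)  from 22·(1,0) + (0,1)
…
step 2: (200, 9)  from 2·(89,4) + (22,1)
step 3: (489, 22)  from 2·(200,9) + (89,4)
step 4: (689, 31)  from 1·(489,22) + (200,9)
step 5: (1867, 84)  from 2·(689,31) + (489,22)
…
step 8: (16514, 743)  from 2·(6979,314) + (2556,115)
step 9: (73035, 3286)  from 4·(16514,743) + (6979,314)
fundamental: x₁=73035, y₁=3286  (since 5334111225 − 494·10797796 = 1)
k=2:  x_2 = 73035·73035+494·3286·3286 = 10668222449,  y_2 = 73035·3286+3286·73035 = 479986020
k=3:  x_3 = 73035·10668222449+494·3286·479986020 = 1558307253052395,  y_3 = 73035·479986020+3286·10668222449 = 70111557938114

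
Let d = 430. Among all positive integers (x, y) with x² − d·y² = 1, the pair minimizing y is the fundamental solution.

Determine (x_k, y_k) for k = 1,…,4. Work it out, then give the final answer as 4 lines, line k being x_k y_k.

2862251 138030
16384961574001 790153011060
93795745300289010251 4523232492118854090
536933931562978654798296001 25893253447598574322902120

d=430: √d = [20; 1,2,1,3,1,…,2,1,40] (ℓ=14, even), read p_13/q_13
i=0: a=20 ⇒ p=20, q=1
…
i=2: a=2 ⇒ p=62, q=3
…
i=5: a=1 ⇒ p=394, q=19
…
i=8: a=6 ⇒ p=133439, q=6435
i=9: a=1 ⇒ p=155233, q=7486
…
i=12: a=2 ⇒ p=2107880, q=101651
i=13: a=1 ⇒ p=2862251, q=138030
fundamental: x₁=2862251, y₁=138030  (since 8192480787001 − 430·19052280900 = 1)
n=2: (2862251,138030)∘(2862251,138030) = (2862251·2862251+430·138030·138030, 2862251·138030+138030·2862251) = (16384961574001,790153011060)
n=3: (16384961574001,790153011060)∘(2862251,138030) = (2862251·16384961574001+430·138030·790153011060, 2862251·790153011060+138030·16384961574001) = (93795745300289010251,4523232492118854090)
n=4: (93795745300289010251,4523232492118854090)∘(2862251,138030) = (2862251·93795745300289010251+430·138030·4523232492118854090, 2862251·4523232492118854090+138030·93795745300289010251) = (536933931562978654798296001,25893253447598574322902120)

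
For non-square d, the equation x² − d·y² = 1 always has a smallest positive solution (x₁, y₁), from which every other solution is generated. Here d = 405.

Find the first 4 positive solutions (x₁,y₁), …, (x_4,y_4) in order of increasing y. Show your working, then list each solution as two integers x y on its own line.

161 8
51841 2576
16692641 829464
5374978561 267084832

√405 → a₀=20, period (8,40); ℓ=2 even so k=1
k=0  a_k=20  p_k/q_k = 20/1
k=1  a_k=8  p_k/q_k = 161/8
(x₁, y₁) = (161, 8);  161² − 405·8² = 1 ✓
(161+8√405)^2 = 51841 + 2576√405
(161+8√405)^3 = 16692641 + 829464√405
(161+8√405)^4 = 5374978561 + 267084832√405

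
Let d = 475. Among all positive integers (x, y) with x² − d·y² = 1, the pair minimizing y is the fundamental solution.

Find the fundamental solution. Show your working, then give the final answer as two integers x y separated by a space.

57799 2652

√475 = [21; 1,3,1,6,2,6,1,3,1,42, …], period ℓ=10 (even) → k=9
a_0=21:  p_0=21·1+0=21,  q_0=21·0+1=1
a_1=1:  p_1=1·21+1=22,  q_1=1·1+0=1
a_2=3:  p_2=3·22+21=87,  q_2=3·1+1=4
a_3=1:  p_3=1·87+22=109,  q_3=1·4+1=5
a_4=6:  p_4=6·109+87=741,  q_4=6·5+4=34
a_5=2:  p_5=2·741+109=1591,  q_5=2·34+5=73
…
a_8=3:  p_8=3·11878+10287=45921,  q_8=3·545+472=2107
a_9=1:  p_9=1·45921+11878=57799,  q_9=1·2107+545=2652
(x₁, y₁) = (57799, 2652);  57799² − 475·2652² = 1 ✓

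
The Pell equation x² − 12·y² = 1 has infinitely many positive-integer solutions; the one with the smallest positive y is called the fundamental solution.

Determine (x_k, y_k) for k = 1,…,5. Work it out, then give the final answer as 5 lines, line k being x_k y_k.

7 2
97 28
1351 390
18817 5432
262087 75658

[3; 2,6] for √12; ℓ=2 ⇒ convergent index 1
k=0  a_k=3  p_k/q_k = 3/1
k=1  a_k=2  p_k/q_k = 7/2
(x₁, y₁) = (7, 2);  7² − 12·2² = 1 ✓
n=2: (7,2)∘(7,2) = (7·7+12·2·2, 7·2+2·7) = (97,28)
n=3: (97,28)∘(7,2) = (7·97+12·2·28, 7·28+2·97) = (1351,390)
n=4: (1351,390)∘(7,2) = (7·1351+12·2·390, 7·390+2·1351) = (18817,5432)
n=5: (18817,5432)∘(7,2) = (7·18817+12·2·5432, 7·5432+2·18817) = (262087,75658)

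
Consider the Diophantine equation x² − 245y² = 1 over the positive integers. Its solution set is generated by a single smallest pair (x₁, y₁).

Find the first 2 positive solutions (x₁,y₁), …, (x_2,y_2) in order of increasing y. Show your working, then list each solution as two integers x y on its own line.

[15; 1,1,1,7,6,7,1,1,1,30] for √245; ℓ=10 ⇒ convergent index 9
step 0: (15, 1)  from 15·(1,0) + (0,1)
step 1: (16, 1)  from 1·(15,1) + (1,0)
…
step 3: (47, 3)  from 1·(31,2) + (16,1)
step 4: (360, 23)  from 7·(47,3) + (31,2)
step 5: (2207, 141)  from 6·(360,23) + (47,3)
step 6: (15809, 1010)  from 7·(2207,141) + (360,23)
step 7: (18016, 1151)  from 1·(15809,1010) + (2207,141)
step 8: (33825, 2161)  from 1·(18016,1151) + (15809,1010)
step 9: (51841, 3312)  from 1·(33825,2161) + (18016,1151)
(x₁, y₁) = (51841, 3312);  51841² − 245·3312² = 1 ✓
(x_2, y_2) = (51841·51841 + 245·3312·3312, 51841·3312 + 3312·51841) = (5374978561, 343394784)

51841 3312
5374978561 343394784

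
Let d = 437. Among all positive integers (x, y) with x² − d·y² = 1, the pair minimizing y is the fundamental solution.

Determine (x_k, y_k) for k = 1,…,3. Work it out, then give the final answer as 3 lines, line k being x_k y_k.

4599 220
42301601 2023560
389090121399 18612704660

d=437: √d = [20; 1,9,2,9,1,40] (ℓ=6, even), read p_5/q_5
k=0  a_k=20  p_k/q_k = 20/1
…
k=2  a_k=9  p_k/q_k = 209/10
…
k=4  a_k=9  p_k/q_k = 4160/199
k=5  a_k=1  p_k/q_k = 4599/220
→ (4599, 220).  Check: 4599²=21150801, 437·220²=21150800, difference 1.
k=2:  x_2 = 4599·4599+437·220·220 = 42301601,  y_2 = 4599·220+220·4599 = 2023560
k=3:  x_3 = 4599·42301601+437·220·2023560 = 389090121399,  y_3 = 4599·2023560+220·42301601 = 18612704660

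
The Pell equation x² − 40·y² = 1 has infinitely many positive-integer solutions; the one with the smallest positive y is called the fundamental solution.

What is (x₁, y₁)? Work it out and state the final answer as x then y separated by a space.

19 3

√40 = [6; 3,12, …], period ℓ=2 (even) → k=1
step 0: (6, 1)  from 6·(1,0) + (0,1)
step 1: (19, 3)  from 3·(6,1) + (1,0)
(x₁, y₁) = (19, 3);  19² − 40·3² = 1 ✓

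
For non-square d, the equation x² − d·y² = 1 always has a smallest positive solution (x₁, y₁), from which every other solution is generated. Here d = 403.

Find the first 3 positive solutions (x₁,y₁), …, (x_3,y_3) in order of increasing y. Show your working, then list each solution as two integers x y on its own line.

669878 33369
897473069767 44706317964
1202394930058086974 59895557730143415

d=403: √d = [20; 13,2,1,3,1,3,1,2,13,40] (ℓ=10, even), read p_9/q_9
k=0  a_k=20  p_k/q_k = 20/1
…
k=4  a_k=3  p_k/q_k = 2951/147
…
k=8  a_k=2  p_k/q_k = 50147/2498
k=9  a_k=13  p_k/q_k = 669878/33369
fundamental: x₁=669878, y₁=33369  (since 448736534884 − 403·1113490161 = 1)
(669878+33369√403)^2 = 897473069767 + 44706317964√403
(669878+33369√403)^3 = 1202394930058086974 + 59895557730143415√403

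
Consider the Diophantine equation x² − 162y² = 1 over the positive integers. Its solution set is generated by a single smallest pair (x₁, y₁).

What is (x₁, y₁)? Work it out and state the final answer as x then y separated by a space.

[12; 1,2,1,2,12,2,1,2,1,24] for √162; ℓ=10 ⇒ convergent index 9
k=0  a_k=12  p_k/q_k = 12/1
k=1  a_k=1  p_k/q_k = 13/1
k=2  a_k=2  p_k/q_k = 38/3
k=3  a_k=1  p_k/q_k = 51/4
k=4  a_k=2  p_k/q_k = 140/11
k=5  a_k=12  p_k/q_k = 1731/136
k=6  a_k=2  p_k/q_k = 3602/283
…
k=8  a_k=2  p_k/q_k = 14268/1121
k=9  a_k=1  p_k/q_k = 19601/1540
→ (19601, 1540).  Check: 19601²=384199201, 162·1540²=384199200, difference 1.

19601 1540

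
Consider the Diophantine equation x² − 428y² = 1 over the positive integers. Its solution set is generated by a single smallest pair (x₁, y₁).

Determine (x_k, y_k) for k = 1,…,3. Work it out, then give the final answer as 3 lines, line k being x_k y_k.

1850887 89466
6851565373537 331182912684
25362946559057703751 1225964295417811950

√428 → a₀=20, period (1,2,4,1,5,10,5,1,4,2,1,40); ℓ=12 even so k=11
i=0: a=20 ⇒ p=20, q=1
…
i=2: a=2 ⇒ p=62, q=3
i=3: a=4 ⇒ p=269, q=13
i=4: a=1 ⇒ p=331, q=16
…
i=8: a=1 ⇒ p=119350, q=5769
i=9: a=4 ⇒ p=577179, q=27899
i=10: a=2 ⇒ p=1273708, q=61567
i=11: a=1 ⇒ p=1850887, q=89466
(x₁, y₁) = (1850887, 89466);  1850887² − 428·89466² = 1 ✓
(1850887+89466√428)^2 = 6851565373537 + 331182912684√428
(1850887+89466√428)^3 = 25362946559057703751 + 1225964295417811950√428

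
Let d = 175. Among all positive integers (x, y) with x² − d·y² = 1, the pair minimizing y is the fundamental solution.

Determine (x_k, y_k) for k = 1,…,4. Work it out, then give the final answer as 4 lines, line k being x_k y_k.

2024 153
8193151 619344
33165873224 2507104359
134255446617601 10148757825888

[13; 4,2,1,2,4,26] for √175; ℓ=6 ⇒ convergent index 5
step 0: (13, 1)  from 13·(1,0) + (0,1)
step 1: (53, 4)  from 4·(13,1) + (1,0)
step 2: (119, 9)  from 2·(53,4) + (13,1)
step 3: (172, 13)  from 1·(119,9) + (53,4)
step 4: (463, 35)  from 2·(172,13) + (119,9)
step 5: (2024, 153)  from 4·(463,35) + (172,13)
(x₁, y₁) = (2024, 153);  2024² − 175·153² = 1 ✓
(x_2, y_2) = (2024·2024 + 175·153·153, 2024·153 + 153·2024) = (8193151, 619344)
(x_3, y_3) = (2024·8193151 + 175·153·619344, 2024·619344 + 153·8193151) = (33165873224, 2507104359)
(x_4, y_4) = (2024·33165873224 + 175·153·2507104359, 2024·2507104359 + 153·33165873224) = (134255446617601, 10148757825888)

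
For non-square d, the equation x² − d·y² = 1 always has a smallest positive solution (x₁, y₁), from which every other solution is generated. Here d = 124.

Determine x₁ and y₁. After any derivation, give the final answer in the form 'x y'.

√124 → a₀=11, period (7,2,1,1,1,…,2,7,22); ℓ=16 even so k=15
k=0  a_k=11  p_k/q_k = 11/1
k=1  a_k=7  p_k/q_k = 78/7
…
k=3  a_k=1  p_k/q_k = 245/22
k=4  a_k=1  p_k/q_k = 412/37
k=5  a_k=1  p_k/q_k = 657/59
…
k=8  a_k=4  p_k/q_k = 14543/1306
k=9  a_k=1  p_k/q_k = 17583/1579
k=10  a_k=3  p_k/q_k = 67292/6043
…
k=13  a_k=1  p_k/q_k = 237042/21287
k=14  a_k=2  p_k/q_k = 626251/56239
k=15  a_k=7  p_k/q_k = 4620799/414960
fundamental: x₁=4620799, y₁=414960  (since 21351783398401 − 124·172191801600 = 1)

4620799 414960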